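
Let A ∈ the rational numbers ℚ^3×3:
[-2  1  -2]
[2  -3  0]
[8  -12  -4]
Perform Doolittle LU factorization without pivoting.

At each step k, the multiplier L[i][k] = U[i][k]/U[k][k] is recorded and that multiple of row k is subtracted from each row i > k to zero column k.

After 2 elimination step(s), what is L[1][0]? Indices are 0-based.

Step 1: pivot at (0,0) is -2.
  row1 ← row1 − (-1)·row0  ⇒  L[1][0]=-1, U row1=(0, -2, -2)
  row2 ← row2 − (-4)·row0  ⇒  L[2][0]=-4, U row2=(0, -8, -12)
Step 2: pivot at (1,1) is -2.
  row2 ← row2 − (4)·row1  ⇒  L[2][1]=4, U row2=(0, 0, -4)

L[1][0] = -1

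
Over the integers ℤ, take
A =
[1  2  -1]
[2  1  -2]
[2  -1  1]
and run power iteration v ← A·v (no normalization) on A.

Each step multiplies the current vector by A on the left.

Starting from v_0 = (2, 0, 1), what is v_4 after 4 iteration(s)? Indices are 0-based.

v_4 = (-60, -72, -7)

v_0 = (2, 0, 1).
v_1 = A·v_0 = (1, 2, 5).
v_2 = A·v_1 = (0, -6, 5).
v_3 = A·v_2 = (-17, -16, 11).
v_4 = A·v_3 = (-60, -72, -7).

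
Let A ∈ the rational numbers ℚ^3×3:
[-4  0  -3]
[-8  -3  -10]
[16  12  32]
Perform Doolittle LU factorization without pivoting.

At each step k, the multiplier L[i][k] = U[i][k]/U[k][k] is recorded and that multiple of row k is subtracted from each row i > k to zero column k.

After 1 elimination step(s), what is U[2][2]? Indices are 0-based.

U[2][2] = 20

[col 0] pivot -4
  R1 -= 2*R0 → (0, -3, -4)  (L[1][0] := 2)
  R2 -= -4*R0 → (0, 12, 20)  (L[2][0] := -4)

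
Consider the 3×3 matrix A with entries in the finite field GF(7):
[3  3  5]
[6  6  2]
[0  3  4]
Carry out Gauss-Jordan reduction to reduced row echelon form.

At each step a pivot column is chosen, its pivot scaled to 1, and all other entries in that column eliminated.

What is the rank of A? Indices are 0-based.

step 1: normalize row 0 (÷3) = (1, 1, 4)
  row 1: subtract 6×row0 = (0, 0, 6)
step 2: exchange rows 1,2
step 2: normalize row 1 (÷3) = (0, 1, 6)
  row 0: subtract 1×row1 = (1, 0, 5)
step 3: normalize row 2 (÷6) = (0, 0, 1)
  row 0: subtract 5×row2 = (1, 0, 0)
  row 1: subtract 6×row2 = (0, 1, 0)

rank = 3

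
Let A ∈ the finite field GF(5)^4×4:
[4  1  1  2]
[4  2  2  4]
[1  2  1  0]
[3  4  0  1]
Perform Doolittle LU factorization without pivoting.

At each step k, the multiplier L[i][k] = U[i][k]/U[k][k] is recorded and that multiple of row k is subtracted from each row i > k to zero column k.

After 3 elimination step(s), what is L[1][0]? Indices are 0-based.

L[1][0] = 1

[col 0] pivot 4
  R1 -= 1*R0 → (0, 1, 1, 2)  (L[1][0] := 1)
  R2 -= 4*R0 → (0, 3, 2, 2)  (L[2][0] := 4)
  R3 -= 2*R0 → (0, 2, 3, 2)  (L[3][0] := 2)
[col 1] pivot 1
  R2 -= 3*R1 → (0, 0, 4, 1)  (L[2][1] := 3)
  R3 -= 2*R1 → (0, 0, 1, 3)  (L[3][1] := 2)
[col 2] pivot 4
  R3 -= 4*R2 → (0, 0, 0, 4)  (L[3][2] := 4)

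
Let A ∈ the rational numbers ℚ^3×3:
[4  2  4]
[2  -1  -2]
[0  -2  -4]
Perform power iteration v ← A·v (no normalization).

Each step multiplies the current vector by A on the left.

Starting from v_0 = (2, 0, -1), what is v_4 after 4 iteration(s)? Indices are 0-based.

v_0 = (2, 0, -1).
v_1 = A·v_0 = (4, 6, 4).
v_2 = A·v_1 = (44, -6, -28).
v_3 = A·v_2 = (52, 150, 124).
v_4 = A·v_3 = (1004, -294, -796).

v_4 = (1004, -294, -796)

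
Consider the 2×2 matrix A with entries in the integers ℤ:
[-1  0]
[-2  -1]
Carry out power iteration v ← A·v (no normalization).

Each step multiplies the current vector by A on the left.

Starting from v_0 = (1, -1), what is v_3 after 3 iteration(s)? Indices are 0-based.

v_0 = (1, -1).
v_1 = A·v_0 = (-1, -1).
v_2 = A·v_1 = (1, 3).
v_3 = A·v_2 = (-1, -5).

v_3 = (-1, -5)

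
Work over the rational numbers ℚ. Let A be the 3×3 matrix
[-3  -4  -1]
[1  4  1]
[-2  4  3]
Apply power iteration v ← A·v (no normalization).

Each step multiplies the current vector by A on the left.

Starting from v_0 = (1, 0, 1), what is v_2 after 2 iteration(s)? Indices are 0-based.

v_2 = (3, 5, 19)

v_0 = (1, 0, 1).
v_1 = A·v_0 = (-4, 2, 1).
v_2 = A·v_1 = (3, 5, 19).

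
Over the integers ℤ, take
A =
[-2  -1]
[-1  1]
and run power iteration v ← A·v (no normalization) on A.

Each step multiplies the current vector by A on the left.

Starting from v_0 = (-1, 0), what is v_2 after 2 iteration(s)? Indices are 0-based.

v_0 = (-1, 0).
v_1 = A·v_0 = (2, 1).
v_2 = A·v_1 = (-5, -1).

v_2 = (-5, -1)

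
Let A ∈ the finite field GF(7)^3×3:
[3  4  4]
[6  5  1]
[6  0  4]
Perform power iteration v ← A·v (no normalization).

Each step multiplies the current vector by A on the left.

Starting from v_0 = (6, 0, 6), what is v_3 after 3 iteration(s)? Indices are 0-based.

v_3 = (2, 6, 6)

v_0 = (6, 0, 6).
v_1 = A·v_0 = (0, 0, 4).
v_2 = A·v_1 = (2, 4, 2).
v_3 = A·v_2 = (2, 6, 6).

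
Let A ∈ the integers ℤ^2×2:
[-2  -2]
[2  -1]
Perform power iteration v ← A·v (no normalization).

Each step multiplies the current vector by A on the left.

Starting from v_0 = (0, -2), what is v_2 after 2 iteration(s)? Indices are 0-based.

v_0 = (0, -2).
v_1 = A·v_0 = (4, 2).
v_2 = A·v_1 = (-12, 6).

v_2 = (-12, 6)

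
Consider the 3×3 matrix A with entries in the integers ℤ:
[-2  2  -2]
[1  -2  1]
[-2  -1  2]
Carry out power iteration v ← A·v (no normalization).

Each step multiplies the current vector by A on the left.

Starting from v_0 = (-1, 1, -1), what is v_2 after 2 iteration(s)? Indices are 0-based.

v_0 = (-1, 1, -1).
v_1 = A·v_0 = (6, -4, -1).
v_2 = A·v_1 = (-18, 13, -10).

v_2 = (-18, 13, -10)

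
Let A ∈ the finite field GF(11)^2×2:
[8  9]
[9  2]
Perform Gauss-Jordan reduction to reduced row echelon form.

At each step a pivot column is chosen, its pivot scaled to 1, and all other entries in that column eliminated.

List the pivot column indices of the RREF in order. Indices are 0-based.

pivot columns: 0, 1

pivot(0,0)=8: scale R0 → (1, 8)
  clear (1,0): R1 −= (9)R0 → (0, 7)
pivot(1,1)=7: scale R1 → (0, 1)
  clear (0,1): R0 −= (8)R1 → (1, 0)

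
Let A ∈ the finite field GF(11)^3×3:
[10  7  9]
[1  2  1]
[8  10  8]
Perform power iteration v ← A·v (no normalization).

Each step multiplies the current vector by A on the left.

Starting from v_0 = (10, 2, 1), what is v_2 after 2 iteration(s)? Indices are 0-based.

v_2 = (8, 8, 7)

v_0 = (10, 2, 1).
v_1 = A·v_0 = (2, 4, 9).
v_2 = A·v_1 = (8, 8, 7).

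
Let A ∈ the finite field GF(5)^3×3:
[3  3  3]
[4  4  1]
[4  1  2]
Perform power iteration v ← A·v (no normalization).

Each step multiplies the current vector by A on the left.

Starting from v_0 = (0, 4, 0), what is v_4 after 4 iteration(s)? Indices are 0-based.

v_4 = (3, 2, 1)

v_0 = (0, 4, 0).
v_1 = A·v_0 = (2, 1, 4).
v_2 = A·v_1 = (1, 1, 2).
v_3 = A·v_2 = (2, 0, 4).
v_4 = A·v_3 = (3, 2, 1).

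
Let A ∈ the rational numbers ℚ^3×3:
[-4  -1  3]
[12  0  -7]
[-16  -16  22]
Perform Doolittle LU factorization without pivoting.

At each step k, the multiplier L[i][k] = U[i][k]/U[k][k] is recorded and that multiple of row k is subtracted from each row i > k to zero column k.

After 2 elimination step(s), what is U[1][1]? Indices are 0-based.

k=0: U[0][0]=-4
  eliminate (1,0): mult=-3, new row 1: (0, -3, 2); set L[1][0]=-3
  eliminate (2,0): mult=4, new row 2: (0, -12, 10); set L[2][0]=4
k=1: U[1][1]=-3
  eliminate (2,1): mult=4, new row 2: (0, 0, 2); set L[2][1]=4

U[1][1] = -3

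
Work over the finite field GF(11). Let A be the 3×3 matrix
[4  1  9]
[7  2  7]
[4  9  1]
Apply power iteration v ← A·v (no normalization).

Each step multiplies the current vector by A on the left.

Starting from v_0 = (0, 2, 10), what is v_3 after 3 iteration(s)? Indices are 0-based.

v_3 = (1, 1, 3)

v_0 = (0, 2, 10).
v_1 = A·v_0 = (4, 8, 6).
v_2 = A·v_1 = (1, 9, 6).
v_3 = A·v_2 = (1, 1, 3).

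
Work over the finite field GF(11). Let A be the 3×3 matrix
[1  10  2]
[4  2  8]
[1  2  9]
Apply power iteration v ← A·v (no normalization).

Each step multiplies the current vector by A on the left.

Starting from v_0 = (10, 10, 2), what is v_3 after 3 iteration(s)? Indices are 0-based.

v_0 = (10, 10, 2).
v_1 = A·v_0 = (4, 10, 4).
v_2 = A·v_1 = (2, 2, 5).
v_3 = A·v_2 = (10, 8, 7).

v_3 = (10, 8, 7)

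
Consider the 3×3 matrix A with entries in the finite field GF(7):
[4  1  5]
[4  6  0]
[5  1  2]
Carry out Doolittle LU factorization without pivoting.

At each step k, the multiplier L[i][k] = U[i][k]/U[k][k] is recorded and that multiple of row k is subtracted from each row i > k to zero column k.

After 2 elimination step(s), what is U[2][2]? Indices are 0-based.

U[2][2] = 6

k=0: U[0][0]=4
  eliminate (1,0): mult=1, new row 1: (0, 5, 2); set L[1][0]=1
  eliminate (2,0): mult=3, new row 2: (0, 5, 1); set L[2][0]=3
k=1: U[1][1]=5
  eliminate (2,1): mult=1, new row 2: (0, 0, 6); set L[2][1]=1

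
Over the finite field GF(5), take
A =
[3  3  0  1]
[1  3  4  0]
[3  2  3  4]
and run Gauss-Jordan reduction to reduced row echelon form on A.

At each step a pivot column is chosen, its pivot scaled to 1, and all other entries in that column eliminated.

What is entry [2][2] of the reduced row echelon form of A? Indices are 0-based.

step 1: normalize row 0 (÷3) = (1, 1, 0, 2)
  row 1: subtract 1×row0 = (0, 2, 4, 3)
  row 2: subtract 3×row0 = (0, 4, 3, 3)
step 2: normalize row 1 (÷2) = (0, 1, 2, 4)
  row 0: subtract 1×row1 = (1, 0, 3, 3)
  row 2: subtract 4×row1 = (0, 0, 0, 2)
skip col 2 (zero from row 2)
step 3: normalize row 2 (÷2) = (0, 0, 0, 1)
  row 0: subtract 3×row2 = (1, 0, 3, 0)
  row 1: subtract 4×row2 = (0, 1, 2, 0)

M[2][2] = 0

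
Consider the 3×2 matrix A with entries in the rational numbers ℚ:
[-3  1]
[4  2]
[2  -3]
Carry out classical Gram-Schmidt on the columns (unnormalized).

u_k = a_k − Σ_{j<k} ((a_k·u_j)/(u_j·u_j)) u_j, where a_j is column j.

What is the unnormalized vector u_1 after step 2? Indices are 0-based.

Step 1: u_0 = a_0 = (-3, 4, 2).
Step 2: u_1 = a_1 − (-1/29)·u_0 = (26/29, 62/29, -85/29).

u_1 = (26/29, 62/29, -85/29)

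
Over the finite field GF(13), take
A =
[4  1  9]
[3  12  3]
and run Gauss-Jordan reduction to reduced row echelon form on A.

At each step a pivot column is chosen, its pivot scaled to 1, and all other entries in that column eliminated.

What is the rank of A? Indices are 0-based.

pivot(0,0)=4: scale R0 → (1, 10, 12)
  clear (1,0): R1 −= (3)R0 → (0, 8, 6)
pivot(1,1)=8: scale R1 → (0, 1, 4)
  clear (0,1): R0 −= (10)R1 → (1, 0, 11)

rank = 2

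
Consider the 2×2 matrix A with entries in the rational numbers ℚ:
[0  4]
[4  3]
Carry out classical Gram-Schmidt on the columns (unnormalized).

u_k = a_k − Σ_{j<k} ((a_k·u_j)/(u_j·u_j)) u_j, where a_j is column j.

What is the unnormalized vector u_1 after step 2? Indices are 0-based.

Step 1: u_0 = a_0 = (0, 4).
Step 2: u_1 = a_1 − (3/4)·u_0 = (4, 0).

u_1 = (4, 0)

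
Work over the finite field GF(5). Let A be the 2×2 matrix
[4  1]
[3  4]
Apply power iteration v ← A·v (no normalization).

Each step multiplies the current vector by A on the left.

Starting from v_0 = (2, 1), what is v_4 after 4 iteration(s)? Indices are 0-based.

v_0 = (2, 1).
v_1 = A·v_0 = (4, 0).
v_2 = A·v_1 = (1, 2).
v_3 = A·v_2 = (1, 1).
v_4 = A·v_3 = (0, 2).

v_4 = (0, 2)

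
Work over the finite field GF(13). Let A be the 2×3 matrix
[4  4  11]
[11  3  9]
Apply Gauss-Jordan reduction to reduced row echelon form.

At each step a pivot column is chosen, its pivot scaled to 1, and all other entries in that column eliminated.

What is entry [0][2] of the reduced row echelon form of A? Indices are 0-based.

M[0][2] = 7

[1] R0 /= 4  ⇒  (1, 1, 6)
     R1 -= 11·R0  ⇒  (0, 5, 8)
[2] R1 /= 5  ⇒  (0, 1, 12)
     R0 -= 1·R1  ⇒  (1, 0, 7)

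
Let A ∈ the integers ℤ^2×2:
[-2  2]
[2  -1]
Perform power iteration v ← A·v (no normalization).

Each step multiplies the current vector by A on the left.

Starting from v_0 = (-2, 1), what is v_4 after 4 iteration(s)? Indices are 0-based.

v_0 = (-2, 1).
v_1 = A·v_0 = (6, -5).
v_2 = A·v_1 = (-22, 17).
v_3 = A·v_2 = (78, -61).
v_4 = A·v_3 = (-278, 217).

v_4 = (-278, 217)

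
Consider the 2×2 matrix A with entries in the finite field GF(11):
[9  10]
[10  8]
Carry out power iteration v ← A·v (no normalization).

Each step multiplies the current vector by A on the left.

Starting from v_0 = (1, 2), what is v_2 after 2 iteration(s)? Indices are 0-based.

v_2 = (4, 3)

v_0 = (1, 2).
v_1 = A·v_0 = (7, 4).
v_2 = A·v_1 = (4, 3).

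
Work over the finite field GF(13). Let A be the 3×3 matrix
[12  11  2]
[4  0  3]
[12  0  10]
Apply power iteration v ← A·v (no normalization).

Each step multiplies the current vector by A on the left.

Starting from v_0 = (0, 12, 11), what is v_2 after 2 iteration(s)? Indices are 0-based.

v_0 = (0, 12, 11).
v_1 = A·v_0 = (11, 7, 6).
v_2 = A·v_1 = (0, 10, 10).

v_2 = (0, 10, 10)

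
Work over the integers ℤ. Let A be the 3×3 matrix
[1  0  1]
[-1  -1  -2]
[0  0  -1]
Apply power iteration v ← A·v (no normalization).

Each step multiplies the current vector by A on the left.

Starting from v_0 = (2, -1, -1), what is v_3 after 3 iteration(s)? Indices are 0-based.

v_3 = (1, 4, 1)

v_0 = (2, -1, -1).
v_1 = A·v_0 = (1, 1, 1).
v_2 = A·v_1 = (2, -4, -1).
v_3 = A·v_2 = (1, 4, 1).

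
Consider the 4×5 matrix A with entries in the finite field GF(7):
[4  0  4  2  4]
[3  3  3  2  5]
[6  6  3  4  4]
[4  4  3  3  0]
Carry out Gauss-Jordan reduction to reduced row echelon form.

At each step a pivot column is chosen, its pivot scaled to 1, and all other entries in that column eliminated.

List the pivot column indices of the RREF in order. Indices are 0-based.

[1] R0 /= 4  ⇒  (1, 0, 1, 4, 1)
     R1 -= 3·R0  ⇒  (0, 3, 0, 4, 2)
     R2 -= 6·R0  ⇒  (0, 6, 4, 1, 5)
     R3 -= 4·R0  ⇒  (0, 4, 6, 1, 3)
[2] R1 /= 3  ⇒  (0, 1, 0, 6, 3)
     R2 -= 6·R1  ⇒  (0, 0, 4, 0, 1)
     R3 -= 4·R1  ⇒  (0, 0, 6, 5, 5)
[3] R2 /= 4  ⇒  (0, 0, 1, 0, 2)
     R0 -= 1·R2  ⇒  (1, 0, 0, 4, 6)
     R3 -= 6·R2  ⇒  (0, 0, 0, 5, 0)
[4] R3 /= 5  ⇒  (0, 0, 0, 1, 0)
     R0 -= 4·R3  ⇒  (1, 0, 0, 0, 6)
     R1 -= 6·R3  ⇒  (0, 1, 0, 0, 3)

pivot columns: 0, 1, 2, 3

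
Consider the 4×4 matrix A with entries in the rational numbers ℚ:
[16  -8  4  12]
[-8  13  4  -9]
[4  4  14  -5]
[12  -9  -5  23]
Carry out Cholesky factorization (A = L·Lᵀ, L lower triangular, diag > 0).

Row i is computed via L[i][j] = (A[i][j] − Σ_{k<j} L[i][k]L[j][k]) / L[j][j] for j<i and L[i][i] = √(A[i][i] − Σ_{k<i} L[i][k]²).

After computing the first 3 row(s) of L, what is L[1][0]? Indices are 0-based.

L[1][0] = -2

Step 1: L[0][0] = √(16) = 4.
  L[1][0] = (-8) / L[0][0] = -2.
Step 2: L[1][1] = √(9) = 3.
  L[2][0] = (4) / L[0][0] = 1.
  L[2][1] = (6) / L[1][1] = 2.
Step 3: L[2][2] = √(9) = 3.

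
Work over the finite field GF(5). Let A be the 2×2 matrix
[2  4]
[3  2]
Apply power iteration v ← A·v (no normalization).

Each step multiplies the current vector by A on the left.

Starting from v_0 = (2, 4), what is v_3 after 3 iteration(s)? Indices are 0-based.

v_3 = (4, 4)

v_0 = (2, 4).
v_1 = A·v_0 = (0, 4).
v_2 = A·v_1 = (1, 3).
v_3 = A·v_2 = (4, 4).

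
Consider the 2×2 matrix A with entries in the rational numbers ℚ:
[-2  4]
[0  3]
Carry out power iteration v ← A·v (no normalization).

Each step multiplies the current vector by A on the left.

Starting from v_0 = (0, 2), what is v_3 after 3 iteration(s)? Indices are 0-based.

v_0 = (0, 2).
v_1 = A·v_0 = (8, 6).
v_2 = A·v_1 = (8, 18).
v_3 = A·v_2 = (56, 54).

v_3 = (56, 54)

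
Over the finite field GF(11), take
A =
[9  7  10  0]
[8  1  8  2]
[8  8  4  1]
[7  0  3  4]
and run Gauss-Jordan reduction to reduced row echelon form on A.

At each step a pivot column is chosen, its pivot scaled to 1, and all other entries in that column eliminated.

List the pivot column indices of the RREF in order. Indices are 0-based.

pivot columns: 0, 1, 2, 3

step 1: normalize row 0 (÷9) = (1, 2, 6, 0)
  row 1: subtract 8×row0 = (0, 7, 4, 2)
  row 2: subtract 8×row0 = (0, 3, 0, 1)
  row 3: subtract 7×row0 = (0, 8, 5, 4)
step 2: normalize row 1 (÷7) = (0, 1, 10, 5)
  row 0: subtract 2×row1 = (1, 0, 8, 1)
  row 2: subtract 3×row1 = (0, 0, 3, 8)
  row 3: subtract 8×row1 = (0, 0, 2, 8)
step 3: normalize row 2 (÷3) = (0, 0, 1, 10)
  row 0: subtract 8×row2 = (1, 0, 0, 9)
  row 1: subtract 10×row2 = (0, 1, 0, 4)
  row 3: subtract 2×row2 = (0, 0, 0, 10)
step 4: normalize row 3 (÷10) = (0, 0, 0, 1)
  row 0: subtract 9×row3 = (1, 0, 0, 0)
  row 1: subtract 4×row3 = (0, 1, 0, 0)
  row 2: subtract 10×row3 = (0, 0, 1, 0)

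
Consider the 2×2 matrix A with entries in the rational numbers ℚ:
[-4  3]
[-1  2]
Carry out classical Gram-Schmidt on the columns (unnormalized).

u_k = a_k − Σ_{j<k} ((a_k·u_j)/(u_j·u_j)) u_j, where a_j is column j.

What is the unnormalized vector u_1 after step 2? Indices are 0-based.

Step 1: u_0 = a_0 = (-4, -1).
Step 2: u_1 = a_1 − (-14/17)·u_0 = (-5/17, 20/17).

u_1 = (-5/17, 20/17)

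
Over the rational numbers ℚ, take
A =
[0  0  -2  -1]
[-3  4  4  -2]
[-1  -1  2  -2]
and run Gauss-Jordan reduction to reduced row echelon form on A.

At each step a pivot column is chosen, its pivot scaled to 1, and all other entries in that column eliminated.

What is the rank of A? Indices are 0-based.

step 1: exchange rows 0,1
step 1: normalize row 0 (÷-3) = (1, -4/3, -4/3, 2/3)
  row 2: subtract -1×row0 = (0, -7/3, 2/3, -4/3)
step 2: exchange rows 1,2
step 2: normalize row 1 (÷-7/3) = (0, 1, -2/7, 4/7)
  row 0: subtract -4/3×row1 = (1, 0, -12/7, 10/7)
step 3: normalize row 2 (÷-2) = (0, 0, 1, 1/2)
  row 0: subtract -12/7×row2 = (1, 0, 0, 16/7)
  row 1: subtract -2/7×row2 = (0, 1, 0, 5/7)

rank = 3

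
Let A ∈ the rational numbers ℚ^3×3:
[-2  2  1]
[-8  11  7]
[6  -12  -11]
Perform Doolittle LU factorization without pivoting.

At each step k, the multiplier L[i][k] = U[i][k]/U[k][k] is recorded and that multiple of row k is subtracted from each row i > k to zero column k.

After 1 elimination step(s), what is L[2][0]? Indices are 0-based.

k=0: U[0][0]=-2
  eliminate (1,0): mult=4, new row 1: (0, 3, 3); set L[1][0]=4
  eliminate (2,0): mult=-3, new row 2: (0, -6, -8); set L[2][0]=-3

L[2][0] = -3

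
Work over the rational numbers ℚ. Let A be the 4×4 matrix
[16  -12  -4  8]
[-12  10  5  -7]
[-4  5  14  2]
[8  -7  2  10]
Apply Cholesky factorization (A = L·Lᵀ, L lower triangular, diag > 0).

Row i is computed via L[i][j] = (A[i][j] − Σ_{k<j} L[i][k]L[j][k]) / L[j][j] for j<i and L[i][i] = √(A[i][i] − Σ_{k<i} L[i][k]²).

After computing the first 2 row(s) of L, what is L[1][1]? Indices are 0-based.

Step 1: L[0][0] = √(16) = 4.
  L[1][0] = (-12) / L[0][0] = -3.
Step 2: L[1][1] = √(1) = 1.

L[1][1] = 1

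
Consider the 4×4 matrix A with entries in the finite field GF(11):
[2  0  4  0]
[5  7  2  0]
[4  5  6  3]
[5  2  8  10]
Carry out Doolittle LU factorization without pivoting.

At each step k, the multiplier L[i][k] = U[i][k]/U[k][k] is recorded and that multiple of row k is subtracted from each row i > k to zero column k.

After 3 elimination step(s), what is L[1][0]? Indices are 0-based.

Step 1: pivot at (0,0) is 2.
  row1 ← row1 − (8)·row0  ⇒  L[1][0]=8, U row1=(0, 7, 3, 0)
  row2 ← row2 − (2)·row0  ⇒  L[2][0]=2, U row2=(0, 5, 9, 3)
  row3 ← row3 − (8)·row0  ⇒  L[3][0]=8, U row3=(0, 2, 9, 10)
Step 2: pivot at (1,1) is 7.
  row2 ← row2 − (7)·row1  ⇒  L[2][1]=7, U row2=(0, 0, 10, 3)
  row3 ← row3 − (5)·row1  ⇒  L[3][1]=5, U row3=(0, 0, 5, 10)
Step 3: pivot at (2,2) is 10.
  row3 ← row3 − (6)·row2  ⇒  L[3][2]=6, U row3=(0, 0, 0, 3)

L[1][0] = 8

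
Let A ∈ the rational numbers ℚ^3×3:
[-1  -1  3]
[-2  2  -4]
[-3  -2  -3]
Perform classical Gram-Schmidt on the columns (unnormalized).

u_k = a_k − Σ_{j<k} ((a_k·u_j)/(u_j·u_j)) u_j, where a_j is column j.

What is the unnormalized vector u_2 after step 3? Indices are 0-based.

u_2 = (380/117, 38/117, -152/117)

Step 1: u_0 = a_0 = (-1, -2, -3).
Step 2: u_1 = a_1 − (3/14)·u_0 = (-11/14, 17/7, -19/14).
Step 3: u_2 = a_2 − (1)·u_0 − (-112/117)·u_1 = (380/117, 38/117, -152/117).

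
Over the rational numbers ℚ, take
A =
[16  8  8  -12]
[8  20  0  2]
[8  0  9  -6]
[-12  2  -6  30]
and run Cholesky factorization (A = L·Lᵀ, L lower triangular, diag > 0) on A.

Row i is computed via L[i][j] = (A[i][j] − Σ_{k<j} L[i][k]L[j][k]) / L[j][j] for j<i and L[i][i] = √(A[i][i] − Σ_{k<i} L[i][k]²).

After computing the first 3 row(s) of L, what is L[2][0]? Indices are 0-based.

Step 1: L[0][0] = √(16) = 4.
  L[1][0] = (8) / L[0][0] = 2.
Step 2: L[1][1] = √(16) = 4.
  L[2][0] = (8) / L[0][0] = 2.
  L[2][1] = (-4) / L[1][1] = -1.
Step 3: L[2][2] = √(4) = 2.

L[2][0] = 2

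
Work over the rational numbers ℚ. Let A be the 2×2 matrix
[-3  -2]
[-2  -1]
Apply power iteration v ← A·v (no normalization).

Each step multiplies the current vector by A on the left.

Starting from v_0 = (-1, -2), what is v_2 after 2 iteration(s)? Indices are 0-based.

v_0 = (-1, -2).
v_1 = A·v_0 = (7, 4).
v_2 = A·v_1 = (-29, -18).

v_2 = (-29, -18)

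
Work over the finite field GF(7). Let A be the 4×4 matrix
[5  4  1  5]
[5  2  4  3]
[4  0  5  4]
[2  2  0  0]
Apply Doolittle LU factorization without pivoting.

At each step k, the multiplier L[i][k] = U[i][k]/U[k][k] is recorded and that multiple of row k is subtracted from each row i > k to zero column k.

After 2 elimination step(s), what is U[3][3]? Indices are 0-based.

U[3][3] = 6

k=0: U[0][0]=5
  eliminate (1,0): mult=1, new row 1: (0, 5, 3, 5); set L[1][0]=1
  eliminate (2,0): mult=5, new row 2: (0, 1, 0, 0); set L[2][0]=5
  eliminate (3,0): mult=6, new row 3: (0, 6, 1, 5); set L[3][0]=6
k=1: U[1][1]=5
  eliminate (2,1): mult=3, new row 2: (0, 0, 5, 6); set L[2][1]=3
  eliminate (3,1): mult=4, new row 3: (0, 0, 3, 6); set L[3][1]=4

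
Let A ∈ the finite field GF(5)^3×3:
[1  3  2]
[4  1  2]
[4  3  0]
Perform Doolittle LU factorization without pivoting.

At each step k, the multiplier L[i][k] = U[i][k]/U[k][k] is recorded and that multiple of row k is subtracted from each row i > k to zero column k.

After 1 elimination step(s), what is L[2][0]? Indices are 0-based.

L[2][0] = 4

[col 0] pivot 1
  R1 -= 4*R0 → (0, 4, 4)  (L[1][0] := 4)
  R2 -= 4*R0 → (0, 1, 2)  (L[2][0] := 4)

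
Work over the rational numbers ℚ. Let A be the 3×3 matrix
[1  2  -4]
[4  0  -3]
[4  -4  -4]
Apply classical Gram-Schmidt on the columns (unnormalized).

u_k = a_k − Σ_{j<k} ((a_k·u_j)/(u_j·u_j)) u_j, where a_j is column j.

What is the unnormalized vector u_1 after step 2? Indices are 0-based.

u_1 = (80/33, 56/33, -76/33)

Step 1: u_0 = a_0 = (1, 4, 4).
Step 2: u_1 = a_1 − (-14/33)·u_0 = (80/33, 56/33, -76/33).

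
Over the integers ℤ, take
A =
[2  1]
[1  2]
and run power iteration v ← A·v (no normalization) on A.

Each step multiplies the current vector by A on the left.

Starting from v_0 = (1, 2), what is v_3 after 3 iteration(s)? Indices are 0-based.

v_0 = (1, 2).
v_1 = A·v_0 = (4, 5).
v_2 = A·v_1 = (13, 14).
v_3 = A·v_2 = (40, 41).

v_3 = (40, 41)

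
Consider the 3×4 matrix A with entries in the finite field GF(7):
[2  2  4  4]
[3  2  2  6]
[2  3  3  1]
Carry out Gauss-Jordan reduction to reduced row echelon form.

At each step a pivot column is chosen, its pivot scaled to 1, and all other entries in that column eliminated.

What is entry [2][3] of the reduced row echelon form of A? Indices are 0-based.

pivot(0,0)=2: scale R0 → (1, 1, 2, 2)
  clear (1,0): R1 −= (3)R0 → (0, 6, 3, 0)
  clear (2,0): R2 −= (2)R0 → (0, 1, 6, 4)
pivot(1,1)=6: scale R1 → (0, 1, 4, 0)
  clear (0,1): R0 −= (1)R1 → (1, 0, 5, 2)
  clear (2,1): R2 −= (1)R1 → (0, 0, 2, 4)
pivot(2,2)=2: scale R2 → (0, 0, 1, 2)
  clear (0,2): R0 −= (5)R2 → (1, 0, 0, 6)
  clear (1,2): R1 −= (4)R2 → (0, 1, 0, 6)

M[2][3] = 2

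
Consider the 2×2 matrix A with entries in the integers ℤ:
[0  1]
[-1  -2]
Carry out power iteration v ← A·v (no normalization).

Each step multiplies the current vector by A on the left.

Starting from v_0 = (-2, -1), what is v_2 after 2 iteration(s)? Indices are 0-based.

v_0 = (-2, -1).
v_1 = A·v_0 = (-1, 4).
v_2 = A·v_1 = (4, -7).

v_2 = (4, -7)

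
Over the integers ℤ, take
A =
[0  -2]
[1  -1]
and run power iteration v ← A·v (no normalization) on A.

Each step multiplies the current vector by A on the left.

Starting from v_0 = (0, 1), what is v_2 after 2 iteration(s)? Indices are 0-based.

v_0 = (0, 1).
v_1 = A·v_0 = (-2, -1).
v_2 = A·v_1 = (2, -1).

v_2 = (2, -1)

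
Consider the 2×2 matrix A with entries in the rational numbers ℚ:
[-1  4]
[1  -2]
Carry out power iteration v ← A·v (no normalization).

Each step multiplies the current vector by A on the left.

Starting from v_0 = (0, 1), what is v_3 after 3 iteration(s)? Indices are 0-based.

v_0 = (0, 1).
v_1 = A·v_0 = (4, -2).
v_2 = A·v_1 = (-12, 8).
v_3 = A·v_2 = (44, -28).

v_3 = (44, -28)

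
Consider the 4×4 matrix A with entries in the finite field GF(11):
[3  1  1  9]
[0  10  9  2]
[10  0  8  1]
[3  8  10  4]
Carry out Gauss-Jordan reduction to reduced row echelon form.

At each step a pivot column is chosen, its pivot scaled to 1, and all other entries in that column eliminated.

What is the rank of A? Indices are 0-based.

rank = 4

step 1: normalize row 0 (÷3) = (1, 4, 4, 3)
  row 2: subtract 10×row0 = (0, 4, 1, 4)
  row 3: subtract 3×row0 = (0, 7, 9, 6)
step 2: normalize row 1 (÷10) = (0, 1, 2, 9)
  row 0: subtract 4×row1 = (1, 0, 7, 0)
  row 2: subtract 4×row1 = (0, 0, 4, 1)
  row 3: subtract 7×row1 = (0, 0, 6, 9)
step 3: normalize row 2 (÷4) = (0, 0, 1, 3)
  row 0: subtract 7×row2 = (1, 0, 0, 1)
  row 1: subtract 2×row2 = (0, 1, 0, 3)
  row 3: subtract 6×row2 = (0, 0, 0, 2)
step 4: normalize row 3 (÷2) = (0, 0, 0, 1)
  row 0: subtract 1×row3 = (1, 0, 0, 0)
  row 1: subtract 3×row3 = (0, 1, 0, 0)
  row 2: subtract 3×row3 = (0, 0, 1, 0)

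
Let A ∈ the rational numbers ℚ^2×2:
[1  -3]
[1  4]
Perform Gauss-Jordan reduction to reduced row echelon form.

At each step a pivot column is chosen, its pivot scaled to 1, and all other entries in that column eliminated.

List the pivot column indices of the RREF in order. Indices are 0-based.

[1] R0 /= 1  ⇒  (1, -3)
     R1 -= 1·R0  ⇒  (0, 7)
[2] R1 /= 7  ⇒  (0, 1)
     R0 -= -3·R1  ⇒  (1, 0)

pivot columns: 0, 1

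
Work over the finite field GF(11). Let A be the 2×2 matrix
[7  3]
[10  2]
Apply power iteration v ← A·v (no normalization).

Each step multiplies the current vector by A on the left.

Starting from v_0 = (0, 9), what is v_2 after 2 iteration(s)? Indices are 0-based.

v_2 = (1, 9)

v_0 = (0, 9).
v_1 = A·v_0 = (5, 7).
v_2 = A·v_1 = (1, 9).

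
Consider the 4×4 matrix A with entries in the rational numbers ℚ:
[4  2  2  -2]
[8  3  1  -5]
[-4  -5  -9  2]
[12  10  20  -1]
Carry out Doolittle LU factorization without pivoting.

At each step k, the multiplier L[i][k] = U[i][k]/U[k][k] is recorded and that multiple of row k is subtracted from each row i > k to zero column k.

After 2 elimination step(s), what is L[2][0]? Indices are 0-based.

k=0: U[0][0]=4
  eliminate (1,0): mult=2, new row 1: (0, -1, -3, -1); set L[1][0]=2
  eliminate (2,0): mult=-1, new row 2: (0, -3, -7, 0); set L[2][0]=-1
  eliminate (3,0): mult=3, new row 3: (0, 4, 14, 5); set L[3][0]=3
k=1: U[1][1]=-1
  eliminate (2,1): mult=3, new row 2: (0, 0, 2, 3); set L[2][1]=3
  eliminate (3,1): mult=-4, new row 3: (0, 0, 2, 1); set L[3][1]=-4

L[2][0] = -1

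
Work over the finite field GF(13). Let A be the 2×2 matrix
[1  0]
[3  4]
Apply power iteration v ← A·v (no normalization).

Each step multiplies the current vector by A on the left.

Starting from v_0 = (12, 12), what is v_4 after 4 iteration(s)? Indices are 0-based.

v_4 = (12, 9)

v_0 = (12, 12).
v_1 = A·v_0 = (12, 6).
v_2 = A·v_1 = (12, 8).
v_3 = A·v_2 = (12, 3).
v_4 = A·v_3 = (12, 9).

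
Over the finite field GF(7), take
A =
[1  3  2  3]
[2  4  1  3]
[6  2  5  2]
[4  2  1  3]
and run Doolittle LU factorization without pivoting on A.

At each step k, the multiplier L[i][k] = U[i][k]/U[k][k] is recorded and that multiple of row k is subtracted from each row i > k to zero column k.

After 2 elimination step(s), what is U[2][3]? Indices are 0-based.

U[2][3] = 1

k=0: U[0][0]=1
  eliminate (1,0): mult=2, new row 1: (0, 5, 4, 4); set L[1][0]=2
  eliminate (2,0): mult=6, new row 2: (0, 5, 0, 5); set L[2][0]=6
  eliminate (3,0): mult=4, new row 3: (0, 4, 0, 5); set L[3][0]=4
k=1: U[1][1]=5
  eliminate (2,1): mult=1, new row 2: (0, 0, 3, 1); set L[2][1]=1
  eliminate (3,1): mult=5, new row 3: (0, 0, 1, 6); set L[3][1]=5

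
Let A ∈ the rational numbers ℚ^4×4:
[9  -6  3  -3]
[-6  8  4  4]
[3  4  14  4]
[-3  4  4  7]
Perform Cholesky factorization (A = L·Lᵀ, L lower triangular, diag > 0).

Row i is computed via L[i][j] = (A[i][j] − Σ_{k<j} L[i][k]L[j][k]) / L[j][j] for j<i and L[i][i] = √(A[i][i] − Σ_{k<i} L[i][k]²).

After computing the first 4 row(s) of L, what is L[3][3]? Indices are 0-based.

Step 1: L[0][0] = √(9) = 3.
  L[1][0] = (-6) / L[0][0] = -2.
Step 2: L[1][1] = √(4) = 2.
  L[2][0] = (3) / L[0][0] = 1.
  L[2][1] = (6) / L[1][1] = 3.
Step 3: L[2][2] = √(4) = 2.
  L[3][0] = (-3) / L[0][0] = -1.
  L[3][1] = (2) / L[1][1] = 1.
  L[3][2] = (2) / L[2][2] = 1.
Step 4: L[3][3] = √(4) = 2.

L[3][3] = 2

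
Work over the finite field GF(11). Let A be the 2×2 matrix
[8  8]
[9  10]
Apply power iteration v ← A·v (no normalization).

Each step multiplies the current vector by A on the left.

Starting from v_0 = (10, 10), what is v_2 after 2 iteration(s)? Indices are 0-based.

v_0 = (10, 10).
v_1 = A·v_0 = (6, 3).
v_2 = A·v_1 = (6, 7).

v_2 = (6, 7)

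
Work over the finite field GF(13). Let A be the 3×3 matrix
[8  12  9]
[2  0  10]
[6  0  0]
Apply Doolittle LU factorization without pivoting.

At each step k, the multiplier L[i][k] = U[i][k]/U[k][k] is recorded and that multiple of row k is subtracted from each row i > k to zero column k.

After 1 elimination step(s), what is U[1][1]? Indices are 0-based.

Step 1: pivot at (0,0) is 8.
  row1 ← row1 − (10)·row0  ⇒  L[1][0]=10, U row1=(0, 10, 11)
  row2 ← row2 − (4)·row0  ⇒  L[2][0]=4, U row2=(0, 4, 3)

U[1][1] = 10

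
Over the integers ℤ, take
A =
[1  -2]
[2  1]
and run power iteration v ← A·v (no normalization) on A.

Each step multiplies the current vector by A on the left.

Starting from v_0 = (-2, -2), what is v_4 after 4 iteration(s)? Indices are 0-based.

v_0 = (-2, -2).
v_1 = A·v_0 = (2, -6).
v_2 = A·v_1 = (14, -2).
v_3 = A·v_2 = (18, 26).
v_4 = A·v_3 = (-34, 62).

v_4 = (-34, 62)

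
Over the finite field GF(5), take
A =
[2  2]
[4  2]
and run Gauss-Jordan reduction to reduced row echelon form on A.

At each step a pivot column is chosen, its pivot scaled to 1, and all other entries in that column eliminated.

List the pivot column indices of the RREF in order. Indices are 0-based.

pivot(0,0)=2: scale R0 → (1, 1)
  clear (1,0): R1 −= (4)R0 → (0, 3)
pivot(1,1)=3: scale R1 → (0, 1)
  clear (0,1): R0 −= (1)R1 → (1, 0)

pivot columns: 0, 1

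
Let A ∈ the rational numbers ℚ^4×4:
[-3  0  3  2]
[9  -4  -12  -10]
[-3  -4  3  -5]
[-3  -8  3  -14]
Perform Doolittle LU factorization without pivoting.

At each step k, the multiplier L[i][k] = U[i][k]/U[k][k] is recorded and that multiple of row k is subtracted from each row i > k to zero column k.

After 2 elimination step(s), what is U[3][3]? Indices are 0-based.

U[3][3] = -8

[col 0] pivot -3
  R1 -= -3*R0 → (0, -4, -3, -4)  (L[1][0] := -3)
  R2 -= 1*R0 → (0, -4, 0, -7)  (L[2][0] := 1)
  R3 -= 1*R0 → (0, -8, 0, -16)  (L[3][0] := 1)
[col 1] pivot -4
  R2 -= 1*R1 → (0, 0, 3, -3)  (L[2][1] := 1)
  R3 -= 2*R1 → (0, 0, 6, -8)  (L[3][1] := 2)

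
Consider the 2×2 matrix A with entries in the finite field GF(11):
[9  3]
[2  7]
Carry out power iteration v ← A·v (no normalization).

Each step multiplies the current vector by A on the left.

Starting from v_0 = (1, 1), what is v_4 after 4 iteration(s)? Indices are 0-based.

v_4 = (4, 8)

v_0 = (1, 1).
v_1 = A·v_0 = (1, 9).
v_2 = A·v_1 = (3, 10).
v_3 = A·v_2 = (2, 10).
v_4 = A·v_3 = (4, 8).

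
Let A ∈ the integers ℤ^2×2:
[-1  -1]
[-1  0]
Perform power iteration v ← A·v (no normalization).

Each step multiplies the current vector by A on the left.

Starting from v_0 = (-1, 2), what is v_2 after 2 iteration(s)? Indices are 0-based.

v_2 = (0, 1)

v_0 = (-1, 2).
v_1 = A·v_0 = (-1, 1).
v_2 = A·v_1 = (0, 1).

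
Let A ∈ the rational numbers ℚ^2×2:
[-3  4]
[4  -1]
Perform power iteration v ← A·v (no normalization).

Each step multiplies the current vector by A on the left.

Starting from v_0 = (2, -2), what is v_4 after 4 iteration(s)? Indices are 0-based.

v_0 = (2, -2).
v_1 = A·v_0 = (-14, 10).
v_2 = A·v_1 = (82, -66).
v_3 = A·v_2 = (-510, 394).
v_4 = A·v_3 = (3106, -2434).

v_4 = (3106, -2434)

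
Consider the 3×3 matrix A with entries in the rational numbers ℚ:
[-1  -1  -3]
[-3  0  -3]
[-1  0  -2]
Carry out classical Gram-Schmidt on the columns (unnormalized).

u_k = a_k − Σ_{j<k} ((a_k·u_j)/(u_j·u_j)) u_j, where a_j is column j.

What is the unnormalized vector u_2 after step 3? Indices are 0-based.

Step 1: u_0 = a_0 = (-1, -3, -1).
Step 2: u_1 = a_1 − (1/11)·u_0 = (-10/11, 3/11, 1/11).
Step 3: u_2 = a_2 − (14/11)·u_0 − (19/10)·u_1 = (0, 3/10, -9/10).

u_2 = (0, 3/10, -9/10)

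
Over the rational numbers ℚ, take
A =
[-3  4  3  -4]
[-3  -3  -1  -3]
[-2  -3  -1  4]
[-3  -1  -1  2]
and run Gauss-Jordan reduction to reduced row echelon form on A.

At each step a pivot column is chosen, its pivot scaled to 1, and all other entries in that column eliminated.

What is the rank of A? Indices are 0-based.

rank = 4

pivot(0,0)=-3: scale R0 → (1, -4/3, -1, 4/3)
  clear (1,0): R1 −= (-3)R0 → (0, -7, -4, 1)
  clear (2,0): R2 −= (-2)R0 → (0, -17/3, -3, 20/3)
  clear (3,0): R3 −= (-3)R0 → (0, -5, -4, 6)
pivot(1,1)=-7: scale R1 → (0, 1, 4/7, -1/7)
  clear (0,1): R0 −= (-4/3)R1 → (1, 0, -5/21, 8/7)
  clear (2,1): R2 −= (-17/3)R1 → (0, 0, 5/21, 41/7)
  clear (3,1): R3 −= (-5)R1 → (0, 0, -8/7, 37/7)
pivot(2,2)=5/21: scale R2 → (0, 0, 1, 123/5)
  clear (0,2): R0 −= (-5/21)R2 → (1, 0, 0, 7)
  clear (1,2): R1 −= (4/7)R2 → (0, 1, 0, -71/5)
  clear (3,2): R3 −= (-8/7)R2 → (0, 0, 0, 167/5)
pivot(3,3)=167/5: scale R3 → (0, 0, 0, 1)
  clear (0,3): R0 −= (7)R3 → (1, 0, 0, 0)
  clear (1,3): R1 −= (-71/5)R3 → (0, 1, 0, 0)
  clear (2,3): R2 −= (123/5)R3 → (0, 0, 1, 0)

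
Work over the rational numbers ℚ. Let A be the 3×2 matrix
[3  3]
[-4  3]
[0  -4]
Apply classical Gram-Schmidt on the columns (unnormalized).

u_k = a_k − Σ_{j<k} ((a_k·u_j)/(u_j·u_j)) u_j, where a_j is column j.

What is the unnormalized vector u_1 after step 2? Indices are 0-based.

u_1 = (84/25, 63/25, -4)

Step 1: u_0 = a_0 = (3, -4, 0).
Step 2: u_1 = a_1 − (-3/25)·u_0 = (84/25, 63/25, -4).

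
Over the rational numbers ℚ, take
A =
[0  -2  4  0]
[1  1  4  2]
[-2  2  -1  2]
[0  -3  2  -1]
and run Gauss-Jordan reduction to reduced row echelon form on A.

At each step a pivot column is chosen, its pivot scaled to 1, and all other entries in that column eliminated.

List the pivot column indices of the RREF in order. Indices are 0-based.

pivot(0,0): swap R0↔R1
pivot(0,0)=1: scale R0 → (1, 1, 4, 2)
  clear (2,0): R2 −= (-2)R0 → (0, 4, 7, 6)
pivot(1,1)=-2: scale R1 → (0, 1, -2, 0)
  clear (0,1): R0 −= (1)R1 → (1, 0, 6, 2)
  clear (2,1): R2 −= (4)R1 → (0, 0, 15, 6)
  clear (3,1): R3 −= (-3)R1 → (0, 0, -4, -1)
pivot(2,2)=15: scale R2 → (0, 0, 1, 2/5)
  clear (0,2): R0 −= (6)R2 → (1, 0, 0, -2/5)
  clear (1,2): R1 −= (-2)R2 → (0, 1, 0, 4/5)
  clear (3,2): R3 −= (-4)R2 → (0, 0, 0, 3/5)
pivot(3,3)=3/5: scale R3 → (0, 0, 0, 1)
  clear (0,3): R0 −= (-2/5)R3 → (1, 0, 0, 0)
  clear (1,3): R1 −= (4/5)R3 → (0, 1, 0, 0)
  clear (2,3): R2 −= (2/5)R3 → (0, 0, 1, 0)

pivot columns: 0, 1, 2, 3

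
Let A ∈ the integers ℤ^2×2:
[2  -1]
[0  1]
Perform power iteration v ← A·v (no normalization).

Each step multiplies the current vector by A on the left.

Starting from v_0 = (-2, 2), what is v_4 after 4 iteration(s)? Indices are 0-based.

v_0 = (-2, 2).
v_1 = A·v_0 = (-6, 2).
v_2 = A·v_1 = (-14, 2).
v_3 = A·v_2 = (-30, 2).
v_4 = A·v_3 = (-62, 2).

v_4 = (-62, 2)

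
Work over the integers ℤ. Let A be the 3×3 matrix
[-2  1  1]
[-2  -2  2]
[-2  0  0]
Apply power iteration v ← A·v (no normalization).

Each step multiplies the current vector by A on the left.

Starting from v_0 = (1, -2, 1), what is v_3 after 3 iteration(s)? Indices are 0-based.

v_3 = (-16, 8, -16)

v_0 = (1, -2, 1).
v_1 = A·v_0 = (-3, 4, -2).
v_2 = A·v_1 = (8, -6, 6).
v_3 = A·v_2 = (-16, 8, -16).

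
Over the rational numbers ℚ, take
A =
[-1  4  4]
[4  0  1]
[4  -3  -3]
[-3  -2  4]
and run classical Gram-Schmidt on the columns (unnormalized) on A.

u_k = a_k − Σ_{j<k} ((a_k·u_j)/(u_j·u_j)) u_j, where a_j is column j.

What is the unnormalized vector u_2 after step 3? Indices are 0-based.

u_2 = (1025/559, 1611/559, 2/13, 1921/559)

Step 1: u_0 = a_0 = (-1, 4, 4, -3).
Step 2: u_1 = a_1 − (-5/21)·u_0 = (79/21, 20/21, -43/21, -19/7).
Step 3: u_2 = a_2 − (-4/7)·u_0 − (237/559)·u_1 = (1025/559, 1611/559, 2/13, 1921/559).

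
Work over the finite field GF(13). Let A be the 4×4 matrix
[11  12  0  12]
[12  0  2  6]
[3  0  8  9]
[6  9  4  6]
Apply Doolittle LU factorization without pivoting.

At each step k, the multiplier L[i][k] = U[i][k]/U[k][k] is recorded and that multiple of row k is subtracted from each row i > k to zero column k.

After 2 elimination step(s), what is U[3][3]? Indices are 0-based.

U[3][3] = 3

Step 1: pivot at (0,0) is 11.
  row1 ← row1 − (7)·row0  ⇒  L[1][0]=7, U row1=(0, 7, 2, 0)
  row2 ← row2 − (5)·row0  ⇒  L[2][0]=5, U row2=(0, 5, 8, 1)
  row3 ← row3 − (10)·row0  ⇒  L[3][0]=10, U row3=(0, 6, 4, 3)
Step 2: pivot at (1,1) is 7.
  row2 ← row2 − (10)·row1  ⇒  L[2][1]=10, U row2=(0, 0, 1, 1)
  row3 ← row3 − (12)·row1  ⇒  L[3][1]=12, U row3=(0, 0, 6, 3)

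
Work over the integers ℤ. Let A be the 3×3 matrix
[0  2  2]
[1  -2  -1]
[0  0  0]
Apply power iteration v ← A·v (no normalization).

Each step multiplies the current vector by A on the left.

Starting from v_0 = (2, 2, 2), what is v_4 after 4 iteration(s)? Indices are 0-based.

v_4 = (-80, 112, 0)

v_0 = (2, 2, 2).
v_1 = A·v_0 = (8, -4, 0).
v_2 = A·v_1 = (-8, 16, 0).
v_3 = A·v_2 = (32, -40, 0).
v_4 = A·v_3 = (-80, 112, 0).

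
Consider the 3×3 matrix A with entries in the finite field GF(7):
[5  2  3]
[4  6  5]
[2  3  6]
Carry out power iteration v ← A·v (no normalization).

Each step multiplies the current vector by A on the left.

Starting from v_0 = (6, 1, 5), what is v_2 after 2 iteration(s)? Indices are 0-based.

v_0 = (6, 1, 5).
v_1 = A·v_0 = (5, 6, 3).
v_2 = A·v_1 = (4, 1, 4).

v_2 = (4, 1, 4)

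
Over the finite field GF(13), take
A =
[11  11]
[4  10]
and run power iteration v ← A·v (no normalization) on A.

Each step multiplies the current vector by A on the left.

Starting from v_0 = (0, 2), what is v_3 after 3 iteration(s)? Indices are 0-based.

v_3 = (8, 9)

v_0 = (0, 2).
v_1 = A·v_0 = (9, 7).
v_2 = A·v_1 = (7, 2).
v_3 = A·v_2 = (8, 9).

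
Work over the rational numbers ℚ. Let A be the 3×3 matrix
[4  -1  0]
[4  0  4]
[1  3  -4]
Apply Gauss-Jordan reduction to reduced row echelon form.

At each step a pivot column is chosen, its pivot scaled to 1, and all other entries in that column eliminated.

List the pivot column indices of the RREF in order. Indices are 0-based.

pivot(0,0)=4: scale R0 → (1, -1/4, 0)
  clear (1,0): R1 −= (4)R0 → (0, 1, 4)
  clear (2,0): R2 −= (1)R0 → (0, 13/4, -4)
pivot(1,1)=1: scale R1 → (0, 1, 4)
  clear (0,1): R0 −= (-1/4)R1 → (1, 0, 1)
  clear (2,1): R2 −= (13/4)R1 → (0, 0, -17)
pivot(2,2)=-17: scale R2 → (0, 0, 1)
  clear (0,2): R0 −= (1)R2 → (1, 0, 0)
  clear (1,2): R1 −= (4)R2 → (0, 1, 0)

pivot columns: 0, 1, 2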